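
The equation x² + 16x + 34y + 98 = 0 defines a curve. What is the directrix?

y = 15/2

Only x is squared. Complete the square in x: (x + 8)² = -34(y + 1).
Vertex (-8, -1); 4p = -34 so p = -17/2. Opens down.
Directrix is the horizontal line y = k − p = -1 − (-17/2) = 15/2.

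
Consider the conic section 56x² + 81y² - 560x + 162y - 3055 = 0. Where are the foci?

(0, -1) and (10, -1)

56(x² - 10x) + 81(y² + 2y) = 3055
Completing the square gives 56(x - 5)² + 81(y + 1)² = 3055 + 1400 + 81 = 4536.
Dividing both sides by 4536: (x - 5)²/81 + (y + 1)²/56 = 1
Ellipse, center (5, -1), major axis horizontal; a² = 81, b² = 56.
c² = a² - b² = 81 - 56 = 25, so c = 5.
Foci lie on the horizontal axis through the center: (h ± c, k).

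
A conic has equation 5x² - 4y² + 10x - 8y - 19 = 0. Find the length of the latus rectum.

5(x² + 2x) -4(y² + 2y) = 19
Complete the square in x and y: 5(x + 1)² -4(y + 1)² = 19 + 5 - 4 = 20
Divide by 20: (x + 1)²/4 - (y + 1)²/5 = 1
Hyperbola, center (-1, -1), transverse axis horizontal; a² = 4, b² = 5.
Latus rectum length = 2b²/a = 2·5/2 = 5.

5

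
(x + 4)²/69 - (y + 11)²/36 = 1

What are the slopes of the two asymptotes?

2√69/23 and -2√69/23

Center (-4, -11). The positive term is the x-term, so the transverse axis is horizontal; a² = 69, b² = 36.
For a horizontal hyperbola the asymptotes have slope ±b/a.
Here that is ±6/√69 = ±2√69/23.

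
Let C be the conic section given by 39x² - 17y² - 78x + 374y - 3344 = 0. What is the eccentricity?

Rearranging, 39(x² - 2x) -17(y² - 22y) = 3344.
Complete the square in x and y: 39(x - 1)² -17(y - 11)² = 3344 + 39 - 2057 = 1326
Dividing both sides by 1326: (x - 1)²/34 - (y - 11)²/78 = 1
Hyperbola, center (1, 11), transverse axis horizontal; a² = 34, b² = 78.
c² = a² + b² = 112, so c = 4√7.
e = c/a = 4√7/√34 = 2√238/17.

e = 2√238/17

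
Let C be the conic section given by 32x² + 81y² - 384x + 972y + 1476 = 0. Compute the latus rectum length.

64/9

Group the x- and y-terms: 32(x² - 12x) + 81(y² + 12y) = -1476
Complete the square: 32(x - 6)² + 81(y + 6)² = -1476 + 1152 + 2916 = 2592
Divide by 2592: (x - 6)²/81 + (y + 6)²/32 = 1
Ellipse, center (6, -6), major axis horizontal; a² = 81, b² = 32.
Latus rectum length = 2b²/a = 2·32/9 = 64/9.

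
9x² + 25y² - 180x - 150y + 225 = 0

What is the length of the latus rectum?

9(x² - 20x) + 25(y² - 6y) = -225
Complete the square: 9(x - 10)² + 25(y - 3)² = -225 + 900 + 225 = 900
Dividing both sides by 900: (x - 10)²/100 + (y - 3)²/36 = 1
Ellipse, center (10, 3), major axis horizontal; a² = 100, b² = 36.
Latus rectum length = 2b²/a = 2·36/10 = 36/5.

36/5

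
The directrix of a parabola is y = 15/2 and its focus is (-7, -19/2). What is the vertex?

(-7, -1)

The vertex is the midpoint between the focus and the directrix along the axis of symmetry.
Axis is vertical (directrix is horizontal). Vertex y-coordinate = (-19/2 + 15/2)/2 = -1; x-coordinate = -7.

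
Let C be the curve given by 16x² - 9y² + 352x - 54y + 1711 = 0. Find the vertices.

(-14, -3) and (-8, -3)

Group the x- and y-terms: 16(x² + 22x) -9(y² + 6y) = -1711
16(x + 11)² -9(y + 3)² = -1711 + 1936 - 81 = 144
Divide through by 144 to get (x + 11)²/9 - (y + 3)²/16 = 1.
Hyperbola, center (-11, -3), transverse axis horizontal; a² = 9, b² = 16.
a = 3. Vertices at (h ± a, k).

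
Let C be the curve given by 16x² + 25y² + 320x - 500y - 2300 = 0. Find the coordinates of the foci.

(-22, 10) and (2, 10)

16(x² + 20x) + 25(y² - 20y) = 2300
16(x + 10)² + 25(y - 10)² = 2300 + 1600 + 2500 = 6400
Divide by 6400: (x + 10)²/400 + (y - 10)²/256 = 1
Ellipse, center (-10, 10), major axis horizontal; a² = 400, b² = 256.
c² = a² - b² = 400 - 256 = 144, so c = 12.
Foci lie on the horizontal axis through the center: (h ± c, k).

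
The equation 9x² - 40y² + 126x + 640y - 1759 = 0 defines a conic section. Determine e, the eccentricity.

Collect terms: 9(x² + 14x) -40(y² - 16y) = 1759
Complete the square in x and y: 9(x + 7)² -40(y - 8)² = 1759 + 441 - 2560 = -360
Divide through by -360 to get (y - 8)²/9 - (x + 7)²/40 = 1.
Hyperbola, center (-7, 8), transverse axis vertical; a² = 9, b² = 40.
c² = a² + b² = 49, so c = 7.
e = c/a = 7/3.

e = 7/3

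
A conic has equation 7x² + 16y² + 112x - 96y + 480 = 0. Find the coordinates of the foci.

7(x² + 16x) + 16(y² - 6y) = -480
7(x + 8)² + 16(y - 3)² = -480 + 448 + 144 = 112
Divide by 112: (x + 8)²/16 + (y - 3)²/7 = 1
Ellipse, center (-8, 3), major axis horizontal; a² = 16, b² = 7.
c² = a² - b² = 16 - 7 = 9, so c = 3.
Foci lie on the horizontal axis through the center: (h ± c, k).

(-11, 3) and (-5, 3)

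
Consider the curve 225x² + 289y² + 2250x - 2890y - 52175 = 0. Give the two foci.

Group: 225(x² + 10x) + 289(y² - 10y) = 52175
Completing the square gives 225(x + 5)² + 289(y - 5)² = 52175 + 5625 + 7225 = 65025.
Divide by 65025: (x + 5)²/289 + (y - 5)²/225 = 1
Ellipse, center (-5, 5), major axis horizontal; a² = 289, b² = 225.
c² = a² - b² = 289 - 225 = 64, so c = 8.
Foci lie on the horizontal axis through the center: (h ± c, k).

(-13, 5) and (3, 5)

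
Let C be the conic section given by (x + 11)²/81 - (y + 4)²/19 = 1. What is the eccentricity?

Center (-11, -4). The positive term is the x-term, so the transverse axis is horizontal; a² = 81, b² = 19.
c² = a² + b² = 100, so c = 10.
e = c/a = 10/9.

e = 10/9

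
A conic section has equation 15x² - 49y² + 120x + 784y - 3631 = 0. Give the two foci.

15(x² + 8x) -49(y² - 16y) = 3631
Completing the square gives 15(x + 4)² -49(y - 8)² = 3631 + 240 - 3136 = 735.
Dividing both sides by 735: (x + 4)²/49 - (y - 8)²/15 = 1
Hyperbola, center (-4, 8), transverse axis horizontal; a² = 49, b² = 15.
c² = a² + b² = 49 + 15 = 64, so c = 8.
Foci lie on the horizontal axis through the center: (h ± c, k).

(-12, 8) and (4, 8)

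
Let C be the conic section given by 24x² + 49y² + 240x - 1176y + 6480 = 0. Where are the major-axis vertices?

(-12, 12) and (2, 12)

Group: 24(x² + 10x) + 49(y² - 24y) = -6480
24(x + 5)² + 49(y - 12)² = -6480 + 600 + 7056 = 1176
Divide through by 1176 to get (x + 5)²/49 + (y - 12)²/24 = 1.
Ellipse, center (-5, 12), major axis horizontal; a² = 49, b² = 24.
a = 7. Vertices at (h ± a, k).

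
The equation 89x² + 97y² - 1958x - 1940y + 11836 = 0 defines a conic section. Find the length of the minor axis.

Group the x- and y-terms: 89(x² - 22x) + 97(y² - 20y) = -11836
Complete the square in x and y: 89(x - 11)² + 97(y - 10)² = -11836 + 10769 + 9700 = 8633
Divide through by 8633 to get (x - 11)²/97 + (y - 10)²/89 = 1.
Ellipse, center (11, 10), major axis horizontal; a² = 97, b² = 89.
b² = 89 so b = √89; the minor axis has length 2b = 2√89.

2√89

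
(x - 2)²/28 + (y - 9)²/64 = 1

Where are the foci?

(2, 3) and (2, 15)

Center (2, 9). The larger denominator 64 sits under the y-term, so the major axis is vertical; a² = 64, b² = 28.
c² = a² - b² = 64 - 28 = 36, so c = 6.
Foci lie on the vertical axis through the center: (h, k ± c).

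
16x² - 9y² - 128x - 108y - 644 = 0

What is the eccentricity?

e = 5/3

Rearranging, 16(x² - 8x) -9(y² + 12y) = 644.
16(x - 4)² -9(y + 6)² = 644 + 256 - 324 = 576
Divide through by 576 to get (x - 4)²/36 - (y + 6)²/64 = 1.
Hyperbola, center (4, -6), transverse axis horizontal; a² = 36, b² = 64.
c² = a² + b² = 100, so c = 10.
e = c/a = 10/6 = 5/3.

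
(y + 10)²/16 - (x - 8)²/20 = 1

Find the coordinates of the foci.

(8, -16) and (8, -4)

Center (8, -10). The positive term is the y-term, so the transverse axis is vertical; a² = 16, b² = 20.
c² = a² + b² = 16 + 20 = 36, so c = 6.
Foci lie on the vertical axis through the center: (h, k ± c).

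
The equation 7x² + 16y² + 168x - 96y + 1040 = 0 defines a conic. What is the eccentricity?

e = 3/4

Collect terms: 7(x² + 24x) + 16(y² - 6y) = -1040
Complete the square: 7(x + 12)² + 16(y - 3)² = -1040 + 1008 + 144 = 112
Divide by 112: (x + 12)²/16 + (y - 3)²/7 = 1
Ellipse, center (-12, 3), major axis horizontal; a² = 16, b² = 7.
c² = a² - b² = 9, so c = 3.
e = c/a = 3/4.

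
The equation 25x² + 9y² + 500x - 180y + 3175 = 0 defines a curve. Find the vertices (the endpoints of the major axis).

Collect terms: 25(x² + 20x) + 9(y² - 20y) = -3175
25(x + 10)² + 9(y - 10)² = -3175 + 2500 + 900 = 225
Divide through by 225 to get (x + 10)²/9 + (y - 10)²/25 = 1.
Ellipse, center (-10, 10), major axis vertical; a² = 25, b² = 9.
a = 5. Vertices at (h, k ± a).

(-10, 5) and (-10, 15)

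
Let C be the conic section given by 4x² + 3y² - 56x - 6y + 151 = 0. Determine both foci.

(7, -1) and (7, 3)

Group: 4(x² - 14x) + 3(y² - 2y) = -151
Complete the square in x and y: 4(x - 7)² + 3(y - 1)² = -151 + 196 + 3 = 48
Dividing both sides by 48: (x - 7)²/12 + (y - 1)²/16 = 1
Ellipse, center (7, 1), major axis vertical; a² = 16, b² = 12.
c² = a² - b² = 16 - 12 = 4, so c = 2.
Foci lie on the vertical axis through the center: (h, k ± c).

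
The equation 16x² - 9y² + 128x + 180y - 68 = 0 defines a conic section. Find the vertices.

Group: 16(x² + 8x) -9(y² - 20y) = 68
Completing the square gives 16(x + 4)² -9(y - 10)² = 68 + 256 - 900 = -576.
Divide through by -576 to get (y - 10)²/64 - (x + 4)²/36 = 1.
Hyperbola, center (-4, 10), transverse axis vertical; a² = 64, b² = 36.
a = 8. Vertices at (h, k ± a).

(-4, 2) and (-4, 18)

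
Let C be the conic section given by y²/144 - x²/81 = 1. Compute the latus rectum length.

Center (0, 0). The positive term is the y-term, so the transverse axis is vertical; a² = 144, b² = 81.
Latus rectum length = 2b²/a = 2·81/12 = 27/2.

27/2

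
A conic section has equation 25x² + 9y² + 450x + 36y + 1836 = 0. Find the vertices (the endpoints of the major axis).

(-9, -7) and (-9, 3)

25(x² + 18x) + 9(y² + 4y) = -1836
Complete the square in x and y: 25(x + 9)² + 9(y + 2)² = -1836 + 2025 + 36 = 225
Divide through by 225 to get (x + 9)²/9 + (y + 2)²/25 = 1.
Ellipse, center (-9, -2), major axis vertical; a² = 25, b² = 9.
a = 5. Vertices at (h, k ± a).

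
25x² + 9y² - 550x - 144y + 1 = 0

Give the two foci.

25(x² - 22x) + 9(y² - 16y) = -1
25(x - 11)² + 9(y - 8)² = -1 + 3025 + 576 = 3600
Dividing both sides by 3600: (x - 11)²/144 + (y - 8)²/400 = 1
Ellipse, center (11, 8), major axis vertical; a² = 400, b² = 144.
c² = a² - b² = 400 - 144 = 256, so c = 16.
Foci lie on the vertical axis through the center: (h, k ± c).

(11, -8) and (11, 24)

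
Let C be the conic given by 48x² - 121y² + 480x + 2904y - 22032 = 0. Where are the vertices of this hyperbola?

(-16, 12) and (6, 12)

Rearranging, 48(x² + 10x) -121(y² - 24y) = 22032.
Complete the square in x and y: 48(x + 5)² -121(y - 12)² = 22032 + 1200 - 17424 = 5808
Divide through by 5808 to get (x + 5)²/121 - (y - 12)²/48 = 1.
Hyperbola, center (-5, 12), transverse axis horizontal; a² = 121, b² = 48.
a = 11. Vertices at (h ± a, k).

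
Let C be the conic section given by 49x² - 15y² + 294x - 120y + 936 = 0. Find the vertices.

(-3, -11) and (-3, 3)

Collect terms: 49(x² + 6x) -15(y² + 8y) = -936
Complete the square in x and y: 49(x + 3)² -15(y + 4)² = -936 + 441 - 240 = -735
Dividing both sides by -735: (y + 4)²/49 - (x + 3)²/15 = 1
Hyperbola, center (-3, -4), transverse axis vertical; a² = 49, b² = 15.
a = 7. Vertices at (h, k ± a).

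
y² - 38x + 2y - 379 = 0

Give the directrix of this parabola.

x = -39/2

Only y is squared. Complete the square in y: (y + 1)² = 38(x + 10).
Vertex (-10, -1); 4p = 38 so p = 19/2. Opens right.
Directrix is the vertical line x = h − p = -10 − (19/2) = -39/2.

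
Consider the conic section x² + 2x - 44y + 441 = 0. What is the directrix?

Only x is squared. Complete the square in x: (x + 1)² = 44(y - 10).
Vertex (-1, 10); 4p = 44 so p = 11. Opens up.
Directrix is the horizontal line y = k − p = 10 − (11) = -1.

y = -1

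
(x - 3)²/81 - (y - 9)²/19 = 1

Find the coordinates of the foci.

(-7, 9) and (13, 9)

Center (3, 9). The positive term is the x-term, so the transverse axis is horizontal; a² = 81, b² = 19.
c² = a² + b² = 81 + 19 = 100, so c = 10.
Foci lie on the horizontal axis through the center: (h ± c, k).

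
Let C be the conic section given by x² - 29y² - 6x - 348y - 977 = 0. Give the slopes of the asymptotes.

Group the x- and y-terms: (x² - 6x) -29(y² + 12y) = 977
Completing the square gives (x - 3)² -29(y + 6)² = 977 + 9 - 1044 = -58.
Divide through by -58 to get (y + 6)²/2 - (x - 3)²/58 = 1.
Hyperbola, center (3, -6), transverse axis vertical; a² = 2, b² = 58.
For a vertical hyperbola the asymptotes have slope ±a/b.
Here that is ±√2/√58 = ±√29/29.

√29/29 and -√29/29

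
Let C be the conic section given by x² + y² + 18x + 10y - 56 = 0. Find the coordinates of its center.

Group: (x² + 18x) + (y² + 10y) = 56
Complete the square in x and y: (x + 9)² + (y + 5)² = 56 + 81 + 25 = 162
So (x + 9)² + (y + 5)² = 162.
Circle centered at (-9, -5) with r² = 162.

(-9, -5)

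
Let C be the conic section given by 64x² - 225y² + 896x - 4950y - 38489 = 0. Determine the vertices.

64(x² + 14x) -225(y² + 22y) = 38489
Complete the square in x and y: 64(x + 7)² -225(y + 11)² = 38489 + 3136 - 27225 = 14400
Divide through by 14400 to get (x + 7)²/225 - (y + 11)²/64 = 1.
Hyperbola, center (-7, -11), transverse axis horizontal; a² = 225, b² = 64.
a = 15. Vertices at (h ± a, k).

(-22, -11) and (8, -11)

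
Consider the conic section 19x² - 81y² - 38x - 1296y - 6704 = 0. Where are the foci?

Rearranging, 19(x² - 2x) -81(y² + 16y) = 6704.
19(x - 1)² -81(y + 8)² = 6704 + 19 - 5184 = 1539
Divide by 1539: (x - 1)²/81 - (y + 8)²/19 = 1
Hyperbola, center (1, -8), transverse axis horizontal; a² = 81, b² = 19.
c² = a² + b² = 81 + 19 = 100, so c = 10.
Foci lie on the horizontal axis through the center: (h ± c, k).

(-9, -8) and (11, -8)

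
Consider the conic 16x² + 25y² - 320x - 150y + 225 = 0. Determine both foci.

(4, 3) and (16, 3)

16(x² - 20x) + 25(y² - 6y) = -225
Completing the square gives 16(x - 10)² + 25(y - 3)² = -225 + 1600 + 225 = 1600.
Divide through by 1600 to get (x - 10)²/100 + (y - 3)²/64 = 1.
Ellipse, center (10, 3), major axis horizontal; a² = 100, b² = 64.
c² = a² - b² = 100 - 64 = 36, so c = 6.
Foci lie on the horizontal axis through the center: (h ± c, k).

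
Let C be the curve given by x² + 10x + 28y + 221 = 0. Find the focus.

(-5, -14)

Only x is squared. Complete the square in x: (x + 5)² = -28(y + 7).
Vertex (-5, -7); 4p = -28 so p = -7. Opens down.
Focus is p units from the vertex along the axis: (h, k + p).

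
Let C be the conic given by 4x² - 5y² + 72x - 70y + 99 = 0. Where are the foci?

4(x² + 18x) -5(y² + 14y) = -99
4(x + 9)² -5(y + 7)² = -99 + 324 - 245 = -20
Divide through by -20 to get (y + 7)²/4 - (x + 9)²/5 = 1.
Hyperbola, center (-9, -7), transverse axis vertical; a² = 4, b² = 5.
c² = a² + b² = 4 + 5 = 9, so c = 3.
Foci lie on the vertical axis through the center: (h, k ± c).

(-9, -10) and (-9, -4)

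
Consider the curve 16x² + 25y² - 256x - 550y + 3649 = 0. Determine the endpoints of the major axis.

(3, 11) and (13, 11)

Rearranging, 16(x² - 16x) + 25(y² - 22y) = -3649.
Complete the square in x and y: 16(x - 8)² + 25(y - 11)² = -3649 + 1024 + 3025 = 400
Divide through by 400 to get (x - 8)²/25 + (y - 11)²/16 = 1.
Ellipse, center (8, 11), major axis horizontal; a² = 25, b² = 16.
a = 5. Vertices at (h ± a, k).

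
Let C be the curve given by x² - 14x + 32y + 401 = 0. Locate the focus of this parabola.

Only x is squared. Complete the square in x: (x - 7)² = -32(y + 11).
Vertex (7, -11); 4p = -32 so p = -8. Opens down.
Focus is p units from the vertex along the axis: (h, k + p).

(7, -19)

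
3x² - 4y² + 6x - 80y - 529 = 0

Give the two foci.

Collect terms: 3(x² + 2x) -4(y² + 20y) = 529
3(x + 1)² -4(y + 10)² = 529 + 3 - 400 = 132
Dividing both sides by 132: (x + 1)²/44 - (y + 10)²/33 = 1
Hyperbola, center (-1, -10), transverse axis horizontal; a² = 44, b² = 33.
c² = a² + b² = 44 + 33 = 77, so c = √77.
Foci lie on the horizontal axis through the center: (h ± c, k).

(-1 - √77, -10) and (-1 + √77, -10)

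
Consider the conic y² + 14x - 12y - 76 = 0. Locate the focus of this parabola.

Only y is squared. Complete the square in y: (y - 6)² = -14(x - 8).
Vertex (8, 6); 4p = -14 so p = -7/2. Opens left.
Focus is p units from the vertex along the axis: (h + p, k).

(9/2, 6)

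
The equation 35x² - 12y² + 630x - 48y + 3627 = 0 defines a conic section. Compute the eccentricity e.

Collect terms: 35(x² + 18x) -12(y² + 4y) = -3627
35(x + 9)² -12(y + 2)² = -3627 + 2835 - 48 = -840
Divide by -840: (y + 2)²/70 - (x + 9)²/24 = 1
Hyperbola, center (-9, -2), transverse axis vertical; a² = 70, b² = 24.
c² = a² + b² = 94, so c = √94.
e = c/a = √94/√70 = √1645/35.

e = √1645/35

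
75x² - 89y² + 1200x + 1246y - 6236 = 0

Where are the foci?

(-8 - 2√41, 7) and (-8 + 2√41, 7)

Collect terms: 75(x² + 16x) -89(y² - 14y) = 6236
75(x + 8)² -89(y - 7)² = 6236 + 4800 - 4361 = 6675
Dividing both sides by 6675: (x + 8)²/89 - (y - 7)²/75 = 1
Hyperbola, center (-8, 7), transverse axis horizontal; a² = 89, b² = 75.
c² = a² + b² = 89 + 75 = 164, so c = 2√41.
Foci lie on the horizontal axis through the center: (h ± c, k).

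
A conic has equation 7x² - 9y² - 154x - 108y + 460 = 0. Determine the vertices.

(8, -6) and (14, -6)

Group: 7(x² - 22x) -9(y² + 12y) = -460
Completing the square gives 7(x - 11)² -9(y + 6)² = -460 + 847 - 324 = 63.
Dividing both sides by 63: (x - 11)²/9 - (y + 6)²/7 = 1
Hyperbola, center (11, -6), transverse axis horizontal; a² = 9, b² = 7.
a = 3. Vertices at (h ± a, k).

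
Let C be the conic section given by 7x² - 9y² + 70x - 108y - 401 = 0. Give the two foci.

(-13, -6) and (3, -6)

Group the x- and y-terms: 7(x² + 10x) -9(y² + 12y) = 401
Completing the square gives 7(x + 5)² -9(y + 6)² = 401 + 175 - 324 = 252.
Dividing both sides by 252: (x + 5)²/36 - (y + 6)²/28 = 1
Hyperbola, center (-5, -6), transverse axis horizontal; a² = 36, b² = 28.
c² = a² + b² = 36 + 28 = 64, so c = 8.
Foci lie on the horizontal axis through the center: (h ± c, k).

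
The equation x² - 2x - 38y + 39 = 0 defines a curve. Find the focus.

Only x is squared. Complete the square in x: (x - 1)² = 38(y - 1).
Vertex (1, 1); 4p = 38 so p = 19/2. Opens up.
Focus is p units from the vertex along the axis: (h, k + p).

(1, 21/2)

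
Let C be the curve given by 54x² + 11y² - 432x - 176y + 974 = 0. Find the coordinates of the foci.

Rearranging, 54(x² - 8x) + 11(y² - 16y) = -974.
54(x - 4)² + 11(y - 8)² = -974 + 864 + 704 = 594
Divide through by 594 to get (x - 4)²/11 + (y - 8)²/54 = 1.
Ellipse, center (4, 8), major axis vertical; a² = 54, b² = 11.
c² = a² - b² = 54 - 11 = 43, so c = √43.
Foci lie on the vertical axis through the center: (h, k ± c).

(4, 8 - √43) and (4, 8 + √43)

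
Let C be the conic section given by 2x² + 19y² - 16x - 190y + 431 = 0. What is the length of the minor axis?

4

Rearranging, 2(x² - 8x) + 19(y² - 10y) = -431.
Completing the square gives 2(x - 4)² + 19(y - 5)² = -431 + 32 + 475 = 76.
Divide through by 76 to get (x - 4)²/38 + (y - 5)²/4 = 1.
Ellipse, center (4, 5), major axis horizontal; a² = 38, b² = 4.
b² = 4 so b = 2; the minor axis has length 2b = 4.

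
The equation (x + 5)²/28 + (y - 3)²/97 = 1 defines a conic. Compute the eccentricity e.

e = √6693/97

Center (-5, 3). The larger denominator 97 sits under the y-term, so the major axis is vertical; a² = 97, b² = 28.
c² = a² - b² = 69, so c = √69.
e = c/a = √69/√97 = √6693/97.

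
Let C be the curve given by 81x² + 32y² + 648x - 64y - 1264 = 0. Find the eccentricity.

e = 7/9

Rearranging, 81(x² + 8x) + 32(y² - 2y) = 1264.
Complete the square: 81(x + 4)² + 32(y - 1)² = 1264 + 1296 + 32 = 2592
Dividing both sides by 2592: (x + 4)²/32 + (y - 1)²/81 = 1
Ellipse, center (-4, 1), major axis vertical; a² = 81, b² = 32.
c² = a² - b² = 49, so c = 7.
e = c/a = 7/9.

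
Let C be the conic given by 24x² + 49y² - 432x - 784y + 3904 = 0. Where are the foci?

(4, 8) and (14, 8)

Group: 24(x² - 18x) + 49(y² - 16y) = -3904
Complete the square in x and y: 24(x - 9)² + 49(y - 8)² = -3904 + 1944 + 3136 = 1176
Divide through by 1176 to get (x - 9)²/49 + (y - 8)²/24 = 1.
Ellipse, center (9, 8), major axis horizontal; a² = 49, b² = 24.
c² = a² - b² = 49 - 24 = 25, so c = 5.
Foci lie on the horizontal axis through the center: (h ± c, k).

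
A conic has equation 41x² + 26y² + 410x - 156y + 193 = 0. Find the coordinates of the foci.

(-5, 3 - √15) and (-5, 3 + √15)

Group: 41(x² + 10x) + 26(y² - 6y) = -193
41(x + 5)² + 26(y - 3)² = -193 + 1025 + 234 = 1066
Dividing both sides by 1066: (x + 5)²/26 + (y - 3)²/41 = 1
Ellipse, center (-5, 3), major axis vertical; a² = 41, b² = 26.
c² = a² - b² = 41 - 26 = 15, so c = √15.
Foci lie on the vertical axis through the center: (h, k ± c).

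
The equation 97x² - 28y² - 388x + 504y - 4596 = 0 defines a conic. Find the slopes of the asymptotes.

√679/14 and -√679/14

97(x² - 4x) -28(y² - 18y) = 4596
Complete the square: 97(x - 2)² -28(y - 9)² = 4596 + 388 - 2268 = 2716
Dividing both sides by 2716: (x - 2)²/28 - (y - 9)²/97 = 1
Hyperbola, center (2, 9), transverse axis horizontal; a² = 28, b² = 97.
For a horizontal hyperbola the asymptotes have slope ±b/a.
Here that is ±√97/2√7 = ±√679/14.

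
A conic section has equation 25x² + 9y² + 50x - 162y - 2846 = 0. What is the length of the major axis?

Group the x- and y-terms: 25(x² + 2x) + 9(y² - 18y) = 2846
25(x + 1)² + 9(y - 9)² = 2846 + 25 + 729 = 3600
Dividing both sides by 3600: (x + 1)²/144 + (y - 9)²/400 = 1
Ellipse, center (-1, 9), major axis vertical; a² = 400, b² = 144.
a² = 400 so a = 20; the major axis has length 2a = 40.

40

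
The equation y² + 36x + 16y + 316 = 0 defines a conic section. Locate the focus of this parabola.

Only y is squared. Complete the square in y: (y + 8)² = -36(x + 7).
Vertex (-7, -8); 4p = -36 so p = -9. Opens left.
Focus is p units from the vertex along the axis: (h + p, k).

(-16, -8)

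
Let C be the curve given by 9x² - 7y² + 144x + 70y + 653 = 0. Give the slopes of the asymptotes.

3√7/7 and -3√7/7

Rearranging, 9(x² + 16x) -7(y² - 10y) = -653.
9(x + 8)² -7(y - 5)² = -653 + 576 - 175 = -252
Divide by -252: (y - 5)²/36 - (x + 8)²/28 = 1
Hyperbola, center (-8, 5), transverse axis vertical; a² = 36, b² = 28.
For a vertical hyperbola the asymptotes have slope ±a/b.
Here that is ±6/2√7 = ±3√7/7.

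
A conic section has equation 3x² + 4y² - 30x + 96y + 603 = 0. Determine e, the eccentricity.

e = 1/2

Group: 3(x² - 10x) + 4(y² + 24y) = -603
Completing the square gives 3(x - 5)² + 4(y + 12)² = -603 + 75 + 576 = 48.
Divide through by 48 to get (x - 5)²/16 + (y + 12)²/12 = 1.
Ellipse, center (5, -12), major axis horizontal; a² = 16, b² = 12.
c² = a² - b² = 4, so c = 2.
e = c/a = 2/4 = 1/2.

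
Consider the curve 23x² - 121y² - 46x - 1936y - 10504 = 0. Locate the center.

(1, -8)

23(x² - 2x) -121(y² + 16y) = 10504
Completing the square gives 23(x - 1)² -121(y + 8)² = 10504 + 23 - 7744 = 2783.
Dividing both sides by 2783: (x - 1)²/121 - (y + 8)²/23 = 1
Hyperbola with center (1, -8).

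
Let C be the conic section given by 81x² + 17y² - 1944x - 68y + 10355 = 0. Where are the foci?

Group: 81(x² - 24x) + 17(y² - 4y) = -10355
Complete the square: 81(x - 12)² + 17(y - 2)² = -10355 + 11664 + 68 = 1377
Dividing both sides by 1377: (x - 12)²/17 + (y - 2)²/81 = 1
Ellipse, center (12, 2), major axis vertical; a² = 81, b² = 17.
c² = a² - b² = 81 - 17 = 64, so c = 8.
Foci lie on the vertical axis through the center: (h, k ± c).

(12, -6) and (12, 10)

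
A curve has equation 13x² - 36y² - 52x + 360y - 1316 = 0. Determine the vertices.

(-4, 5) and (8, 5)

13(x² - 4x) -36(y² - 10y) = 1316
13(x - 2)² -36(y - 5)² = 1316 + 52 - 900 = 468
Divide by 468: (x - 2)²/36 - (y - 5)²/13 = 1
Hyperbola, center (2, 5), transverse axis horizontal; a² = 36, b² = 13.
a = 6. Vertices at (h ± a, k).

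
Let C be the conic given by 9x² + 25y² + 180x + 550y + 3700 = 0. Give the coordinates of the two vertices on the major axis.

9(x² + 20x) + 25(y² + 22y) = -3700
Complete the square in x and y: 9(x + 10)² + 25(y + 11)² = -3700 + 900 + 3025 = 225
Divide by 225: (x + 10)²/25 + (y + 11)²/9 = 1
Ellipse, center (-10, -11), major axis horizontal; a² = 25, b² = 9.
a = 5. Vertices at (h ± a, k).

(-15, -11) and (-5, -11)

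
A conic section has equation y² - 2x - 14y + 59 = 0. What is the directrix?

x = 9/2

Only y is squared. Complete the square in y: (y - 7)² = 2(x - 5).
Vertex (5, 7); 4p = 2 so p = 1/2. Opens right.
Directrix is the vertical line x = h − p = 5 − (1/2) = 9/2.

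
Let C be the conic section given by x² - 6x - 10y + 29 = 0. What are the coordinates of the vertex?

Only x is squared. Complete the square in x: (x - 3)² = 10(y - 2).
Vertex (3, 2); 4p = 10 so p = 5/2. Opens up.

(3, 2)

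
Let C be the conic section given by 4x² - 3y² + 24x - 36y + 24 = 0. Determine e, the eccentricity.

e = √7/2

Rearranging, 4(x² + 6x) -3(y² + 12y) = -24.
Complete the square: 4(x + 3)² -3(y + 6)² = -24 + 36 - 108 = -96
Divide by -96: (y + 6)²/32 - (x + 3)²/24 = 1
Hyperbola, center (-3, -6), transverse axis vertical; a² = 32, b² = 24.
c² = a² + b² = 56, so c = 2√14.
e = c/a = 2√14/4√2 = √7/2.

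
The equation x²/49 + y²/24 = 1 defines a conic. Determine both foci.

Center (0, 0). The larger denominator 49 sits under the x-term, so the major axis is horizontal; a² = 49, b² = 24.
c² = a² - b² = 49 - 24 = 25, so c = 5.
Foci lie on the horizontal axis through the center: (h ± c, k).

(-5, 0) and (5, 0)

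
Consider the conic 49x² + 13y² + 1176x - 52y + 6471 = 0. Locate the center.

(-12, 2)

Group the x- and y-terms: 49(x² + 24x) + 13(y² - 4y) = -6471
49(x + 12)² + 13(y - 2)² = -6471 + 7056 + 52 = 637
Divide by 637: (x + 12)²/13 + (y - 2)²/49 = 1
Ellipse with center (-12, 2).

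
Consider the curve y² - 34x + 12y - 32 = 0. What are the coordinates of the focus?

(13/2, -6)

Only y is squared. Complete the square in y: (y + 6)² = 34(x + 2).
Vertex (-2, -6); 4p = 34 so p = 17/2. Opens right.
Focus is p units from the vertex along the axis: (h + p, k).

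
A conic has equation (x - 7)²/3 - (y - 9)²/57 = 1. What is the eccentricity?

Center (7, 9). The positive term is the x-term, so the transverse axis is horizontal; a² = 3, b² = 57.
c² = a² + b² = 60, so c = 2√15.
e = c/a = 2√15/√3 = 2√5.

e = 2√5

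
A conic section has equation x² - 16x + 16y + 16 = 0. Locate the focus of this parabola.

(8, -1)

Only x is squared. Complete the square in x: (x - 8)² = -16(y - 3).
Vertex (8, 3); 4p = -16 so p = -4. Opens down.
Focus is p units from the vertex along the axis: (h, k + p).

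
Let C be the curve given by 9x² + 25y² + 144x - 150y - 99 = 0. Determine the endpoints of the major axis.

Rearranging, 9(x² + 16x) + 25(y² - 6y) = 99.
Complete the square in x and y: 9(x + 8)² + 25(y - 3)² = 99 + 576 + 225 = 900
Divide through by 900 to get (x + 8)²/100 + (y - 3)²/36 = 1.
Ellipse, center (-8, 3), major axis horizontal; a² = 100, b² = 36.
a = 10. Vertices at (h ± a, k).

(-18, 3) and (2, 3)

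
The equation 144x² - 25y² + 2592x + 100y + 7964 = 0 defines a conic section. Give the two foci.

(-22, 2) and (4, 2)

Rearranging, 144(x² + 18x) -25(y² - 4y) = -7964.
Complete the square in x and y: 144(x + 9)² -25(y - 2)² = -7964 + 11664 - 100 = 3600
Dividing both sides by 3600: (x + 9)²/25 - (y - 2)²/144 = 1
Hyperbola, center (-9, 2), transverse axis horizontal; a² = 25, b² = 144.
c² = a² + b² = 25 + 144 = 169, so c = 13.
Foci lie on the horizontal axis through the center: (h ± c, k).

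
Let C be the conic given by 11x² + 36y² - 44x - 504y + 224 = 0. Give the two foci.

(-8, 7) and (12, 7)

Group: 11(x² - 4x) + 36(y² - 14y) = -224
Complete the square in x and y: 11(x - 2)² + 36(y - 7)² = -224 + 44 + 1764 = 1584
Dividing both sides by 1584: (x - 2)²/144 + (y - 7)²/44 = 1
Ellipse, center (2, 7), major axis horizontal; a² = 144, b² = 44.
c² = a² - b² = 144 - 44 = 100, so c = 10.
Foci lie on the horizontal axis through the center: (h ± c, k).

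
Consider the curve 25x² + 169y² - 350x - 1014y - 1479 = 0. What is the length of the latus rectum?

50/13

Rearranging, 25(x² - 14x) + 169(y² - 6y) = 1479.
Complete the square: 25(x - 7)² + 169(y - 3)² = 1479 + 1225 + 1521 = 4225
Dividing both sides by 4225: (x - 7)²/169 + (y - 3)²/25 = 1
Ellipse, center (7, 3), major axis horizontal; a² = 169, b² = 25.
Latus rectum length = 2b²/a = 2·25/13 = 50/13.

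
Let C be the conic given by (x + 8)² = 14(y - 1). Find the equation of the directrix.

y = -5/2

Vertex (-8, 1); 4p = 14 so p = 7/2. Opens up.
Directrix is the horizontal line y = k − p = 1 − (7/2) = -5/2.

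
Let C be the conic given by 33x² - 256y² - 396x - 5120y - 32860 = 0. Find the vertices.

(-10, -10) and (22, -10)

Group the x- and y-terms: 33(x² - 12x) -256(y² + 20y) = 32860
Complete the square in x and y: 33(x - 6)² -256(y + 10)² = 32860 + 1188 - 25600 = 8448
Divide through by 8448 to get (x - 6)²/256 - (y + 10)²/33 = 1.
Hyperbola, center (6, -10), transverse axis horizontal; a² = 256, b² = 33.
a = 16. Vertices at (h ± a, k).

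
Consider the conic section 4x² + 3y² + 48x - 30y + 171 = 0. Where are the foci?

(-6, 3) and (-6, 7)

Collect terms: 4(x² + 12x) + 3(y² - 10y) = -171
4(x + 6)² + 3(y - 5)² = -171 + 144 + 75 = 48
Dividing both sides by 48: (x + 6)²/12 + (y - 5)²/16 = 1
Ellipse, center (-6, 5), major axis vertical; a² = 16, b² = 12.
c² = a² - b² = 16 - 12 = 4, so c = 2.
Foci lie on the vertical axis through the center: (h, k ± c).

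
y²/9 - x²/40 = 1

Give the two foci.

(0, -7) and (0, 7)

Center (0, 0). The positive term is the y-term, so the transverse axis is vertical; a² = 9, b² = 40.
c² = a² + b² = 9 + 40 = 49, so c = 7.
Foci lie on the vertical axis through the center: (h, k ± c).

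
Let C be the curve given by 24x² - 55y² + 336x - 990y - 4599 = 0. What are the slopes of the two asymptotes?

Group: 24(x² + 14x) -55(y² + 18y) = 4599
Complete the square: 24(x + 7)² -55(y + 9)² = 4599 + 1176 - 4455 = 1320
Divide through by 1320 to get (x + 7)²/55 - (y + 9)²/24 = 1.
Hyperbola, center (-7, -9), transverse axis horizontal; a² = 55, b² = 24.
For a horizontal hyperbola the asymptotes have slope ±b/a.
Here that is ±2√6/√55 = ±2√330/55.

2√330/55 and -2√330/55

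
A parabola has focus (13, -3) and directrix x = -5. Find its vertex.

(4, -3)

The vertex is the midpoint between the focus and the directrix along the axis of symmetry.
Axis is horizontal (directrix is vertical). Vertex x-coordinate = (13 + (-5))/2 = 4; y-coordinate = -3.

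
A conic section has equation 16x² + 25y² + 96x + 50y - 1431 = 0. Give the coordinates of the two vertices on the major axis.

(-13, -1) and (7, -1)

16(x² + 6x) + 25(y² + 2y) = 1431
Complete the square in x and y: 16(x + 3)² + 25(y + 1)² = 1431 + 144 + 25 = 1600
Divide by 1600: (x + 3)²/100 + (y + 1)²/64 = 1
Ellipse, center (-3, -1), major axis horizontal; a² = 100, b² = 64.
a = 10. Vertices at (h ± a, k).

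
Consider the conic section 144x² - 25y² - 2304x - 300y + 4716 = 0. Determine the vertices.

(3, -6) and (13, -6)

Group: 144(x² - 16x) -25(y² + 12y) = -4716
Completing the square gives 144(x - 8)² -25(y + 6)² = -4716 + 9216 - 900 = 3600.
Divide through by 3600 to get (x - 8)²/25 - (y + 6)²/144 = 1.
Hyperbola, center (8, -6), transverse axis horizontal; a² = 25, b² = 144.
a = 5. Vertices at (h ± a, k).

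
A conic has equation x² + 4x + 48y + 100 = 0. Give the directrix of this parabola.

y = 10

Only x is squared. Complete the square in x: (x + 2)² = -48(y + 2).
Vertex (-2, -2); 4p = -48 so p = -12. Opens down.
Directrix is the horizontal line y = k − p = -2 − (-12) = 10.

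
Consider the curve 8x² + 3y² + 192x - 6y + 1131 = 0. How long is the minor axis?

2√3

Rearranging, 8(x² + 24x) + 3(y² - 2y) = -1131.
Completing the square gives 8(x + 12)² + 3(y - 1)² = -1131 + 1152 + 3 = 24.
Divide through by 24 to get (x + 12)²/3 + (y - 1)²/8 = 1.
Ellipse, center (-12, 1), major axis vertical; a² = 8, b² = 3.
b² = 3 so b = √3; the minor axis has length 2b = 2√3.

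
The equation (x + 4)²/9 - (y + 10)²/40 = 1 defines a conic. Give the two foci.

Center (-4, -10). The positive term is the x-term, so the transverse axis is horizontal; a² = 9, b² = 40.
c² = a² + b² = 9 + 40 = 49, so c = 7.
Foci lie on the horizontal axis through the center: (h ± c, k).

(-11, -10) and (3, -10)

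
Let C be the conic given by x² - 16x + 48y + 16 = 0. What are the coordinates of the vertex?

(8, 1)

Only x is squared. Complete the square in x: (x - 8)² = -48(y - 1).
Vertex (8, 1); 4p = -48 so p = -12. Opens down.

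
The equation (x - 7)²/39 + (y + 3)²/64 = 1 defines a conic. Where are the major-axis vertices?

Center (7, -3). The larger denominator 64 sits under the y-term, so the major axis is vertical; a² = 64, b² = 39.
a = 8. Vertices at (h, k ± a).

(7, -11) and (7, 5)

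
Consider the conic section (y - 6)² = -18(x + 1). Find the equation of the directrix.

Vertex (-1, 6); 4p = -18 so p = -9/2. Opens left.
Directrix is the vertical line x = h − p = -1 − (-9/2) = 7/2.

x = 7/2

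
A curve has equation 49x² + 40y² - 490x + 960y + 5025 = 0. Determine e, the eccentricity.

Rearranging, 49(x² - 10x) + 40(y² + 24y) = -5025.
Complete the square: 49(x - 5)² + 40(y + 12)² = -5025 + 1225 + 5760 = 1960
Divide by 1960: (x - 5)²/40 + (y + 12)²/49 = 1
Ellipse, center (5, -12), major axis vertical; a² = 49, b² = 40.
c² = a² - b² = 9, so c = 3.
e = c/a = 3/7.

e = 3/7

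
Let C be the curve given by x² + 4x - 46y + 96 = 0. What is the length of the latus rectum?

Only x is squared. Complete the square in x: (x + 2)² = 46(y - 2).
Vertex (-2, 2); 4p = 46 so p = 23/2. Opens up.
Latus rectum length = |4p| = 46.

46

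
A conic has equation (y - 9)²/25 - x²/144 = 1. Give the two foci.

(0, -4) and (0, 22)

Center (0, 9). The positive term is the y-term, so the transverse axis is vertical; a² = 25, b² = 144.
c² = a² + b² = 25 + 144 = 169, so c = 13.
Foci lie on the vertical axis through the center: (h, k ± c).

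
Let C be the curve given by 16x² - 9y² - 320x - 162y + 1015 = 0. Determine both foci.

(10, -14) and (10, -4)

Collect terms: 16(x² - 20x) -9(y² + 18y) = -1015
Completing the square gives 16(x - 10)² -9(y + 9)² = -1015 + 1600 - 729 = -144.
Divide by -144: (y + 9)²/16 - (x - 10)²/9 = 1
Hyperbola, center (10, -9), transverse axis vertical; a² = 16, b² = 9.
c² = a² + b² = 16 + 9 = 25, so c = 5.
Foci lie on the vertical axis through the center: (h, k ± c).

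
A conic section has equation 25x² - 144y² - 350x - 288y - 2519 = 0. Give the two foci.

(-6, -1) and (20, -1)

Group: 25(x² - 14x) -144(y² + 2y) = 2519
25(x - 7)² -144(y + 1)² = 2519 + 1225 - 144 = 3600
Divide through by 3600 to get (x - 7)²/144 - (y + 1)²/25 = 1.
Hyperbola, center (7, -1), transverse axis horizontal; a² = 144, b² = 25.
c² = a² + b² = 144 + 25 = 169, so c = 13.
Foci lie on the horizontal axis through the center: (h ± c, k).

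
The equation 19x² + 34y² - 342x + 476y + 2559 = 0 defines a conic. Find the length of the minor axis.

2√19

Rearranging, 19(x² - 18x) + 34(y² + 14y) = -2559.
Completing the square gives 19(x - 9)² + 34(y + 7)² = -2559 + 1539 + 1666 = 646.
Dividing both sides by 646: (x - 9)²/34 + (y + 7)²/19 = 1
Ellipse, center (9, -7), major axis horizontal; a² = 34, b² = 19.
b² = 19 so b = √19; the minor axis has length 2b = 2√19.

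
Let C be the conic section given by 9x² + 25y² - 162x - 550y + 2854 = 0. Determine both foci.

Rearranging, 9(x² - 18x) + 25(y² - 22y) = -2854.
Completing the square gives 9(x - 9)² + 25(y - 11)² = -2854 + 729 + 3025 = 900.
Dividing both sides by 900: (x - 9)²/100 + (y - 11)²/36 = 1
Ellipse, center (9, 11), major axis horizontal; a² = 100, b² = 36.
c² = a² - b² = 100 - 36 = 64, so c = 8.
Foci lie on the horizontal axis through the center: (h ± c, k).

(1, 11) and (17, 11)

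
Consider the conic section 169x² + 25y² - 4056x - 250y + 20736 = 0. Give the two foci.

(12, -7) and (12, 17)

Group the x- and y-terms: 169(x² - 24x) + 25(y² - 10y) = -20736
Completing the square gives 169(x - 12)² + 25(y - 5)² = -20736 + 24336 + 625 = 4225.
Dividing both sides by 4225: (x - 12)²/25 + (y - 5)²/169 = 1
Ellipse, center (12, 5), major axis vertical; a² = 169, b² = 25.
c² = a² - b² = 169 - 25 = 144, so c = 12.
Foci lie on the vertical axis through the center: (h, k ± c).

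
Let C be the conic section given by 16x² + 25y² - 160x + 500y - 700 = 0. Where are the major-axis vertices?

16(x² - 10x) + 25(y² + 20y) = 700
Complete the square in x and y: 16(x - 5)² + 25(y + 10)² = 700 + 400 + 2500 = 3600
Divide by 3600: (x - 5)²/225 + (y + 10)²/144 = 1
Ellipse, center (5, -10), major axis horizontal; a² = 225, b² = 144.
a = 15. Vertices at (h ± a, k).

(-10, -10) and (20, -10)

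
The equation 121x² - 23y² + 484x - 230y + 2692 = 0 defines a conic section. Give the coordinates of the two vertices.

Collect terms: 121(x² + 4x) -23(y² + 10y) = -2692
121(x + 2)² -23(y + 5)² = -2692 + 484 - 575 = -2783
Divide through by -2783 to get (y + 5)²/121 - (x + 2)²/23 = 1.
Hyperbola, center (-2, -5), transverse axis vertical; a² = 121, b² = 23.
a = 11. Vertices at (h, k ± a).

(-2, -16) and (-2, 6)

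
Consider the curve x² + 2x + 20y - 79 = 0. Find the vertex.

(-1, 4)

Only x is squared. Complete the square in x: (x + 1)² = -20(y - 4).
Vertex (-1, 4); 4p = -20 so p = -5. Opens down.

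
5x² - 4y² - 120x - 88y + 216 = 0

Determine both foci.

Collect terms: 5(x² - 24x) -4(y² + 22y) = -216
Complete the square: 5(x - 12)² -4(y + 11)² = -216 + 720 - 484 = 20
Divide by 20: (x - 12)²/4 - (y + 11)²/5 = 1
Hyperbola, center (12, -11), transverse axis horizontal; a² = 4, b² = 5.
c² = a² + b² = 4 + 5 = 9, so c = 3.
Foci lie on the horizontal axis through the center: (h ± c, k).

(9, -11) and (15, -11)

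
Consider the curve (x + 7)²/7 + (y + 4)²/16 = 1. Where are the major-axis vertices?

Center (-7, -4). The larger denominator 16 sits under the y-term, so the major axis is vertical; a² = 16, b² = 7.
a = 4. Vertices at (h, k ± a).

(-7, -8) and (-7, 0)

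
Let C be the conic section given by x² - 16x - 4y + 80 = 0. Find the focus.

(8, 5)

Only x is squared. Complete the square in x: (x - 8)² = 4(y - 4).
Vertex (8, 4); 4p = 4 so p = 1. Opens up.
Focus is p units from the vertex along the axis: (h, k + p).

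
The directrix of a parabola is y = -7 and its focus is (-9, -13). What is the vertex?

The vertex is the midpoint between the focus and the directrix along the axis of symmetry.
Axis is vertical (directrix is horizontal). Vertex y-coordinate = (-13 + (-7))/2 = -10; x-coordinate = -9.

(-9, -10)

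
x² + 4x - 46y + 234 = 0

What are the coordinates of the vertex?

(-2, 5)

Only x is squared. Complete the square in x: (x + 2)² = 46(y - 5).
Vertex (-2, 5); 4p = 46 so p = 23/2. Opens up.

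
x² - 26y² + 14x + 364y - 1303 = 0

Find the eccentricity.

e = 3√78/26

Group: (x² + 14x) -26(y² - 14y) = 1303
Complete the square in x and y: (x + 7)² -26(y - 7)² = 1303 + 49 - 1274 = 78
Divide by 78: (x + 7)²/78 - (y - 7)²/3 = 1
Hyperbola, center (-7, 7), transverse axis horizontal; a² = 78, b² = 3.
c² = a² + b² = 81, so c = 9.
e = c/a = 9/√78 = 3√78/26.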